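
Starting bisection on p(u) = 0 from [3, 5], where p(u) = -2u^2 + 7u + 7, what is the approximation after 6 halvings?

m = 4, p(m) = 3 (+); new bracket [4, 5]
m = 4.5, p(m) = -2 (−); new bracket [4, 4.5]
m = 4.25, p(m) = 0.625 (+); new bracket [4.25, 4.5]
m = 4.375, p(m) = -0.6562 (−); new bracket [4.25, 4.375]
m = 4.3125, p(m) = -0.0078 (−); new bracket [4.25, 4.3125]
m = 4.28125, p(m) = 0.3105 (+); new bracket [4.28125, 4.3125]

4.28125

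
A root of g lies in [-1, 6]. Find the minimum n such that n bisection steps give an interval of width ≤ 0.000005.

21

Width after n steps is 7/2^n. Need 2^n ≥ 7/0.000005 = 1400000.
2^20 = 1048576 < 1400000 ≤ 2^21 = 2097152, so n = 21.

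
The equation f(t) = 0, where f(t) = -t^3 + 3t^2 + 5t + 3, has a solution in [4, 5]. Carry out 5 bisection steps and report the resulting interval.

[4.3125, 4.34375]

midpoint 4.5: f = -4.875 < 0 → [4, 4.5]
midpoint 4.25: f = 1.671875 > 0 → [4.25, 4.5]
midpoint 4.375: f = -1.443359 < 0 → [4.25, 4.375]
midpoint 4.3125: f = 0.1531 > 0 → [4.3125, 4.375]
midpoint 4.34375: f = -0.6353 < 0 → [4.3125, 4.34375]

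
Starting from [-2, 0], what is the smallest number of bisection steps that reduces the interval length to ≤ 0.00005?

Width after n steps is 2/2^n. Need 2^n ≥ 2/0.00005 = 40000.
2^15 = 32768 < 40000 ≤ 2^16 = 65536, so n = 16.

16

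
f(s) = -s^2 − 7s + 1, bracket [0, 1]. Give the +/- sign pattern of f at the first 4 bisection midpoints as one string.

--+-

f(0.5) = -2.75 < 0, so the root lies in [0, 0.5]
f(0.25) = -0.8125 < 0, so the root lies in [0, 0.25]
f(0.125) = 0.109375 > 0, so the root lies in [0.125, 0.25]
f(0.1875) = -0.3477 < 0, so the root lies in [0.125, 0.1875]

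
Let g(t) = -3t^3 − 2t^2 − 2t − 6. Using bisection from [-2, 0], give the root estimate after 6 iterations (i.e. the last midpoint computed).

m = -1, g(m) = -3 (−); new bracket [-2, -1]
m = -1.5, g(m) = 2.625 (+); new bracket [-1.5, -1]
m = -1.25, g(m) = -0.765625 (−); new bracket [-1.5, -1.25]
m = -1.375, g(m) = 0.7676 (+); new bracket [-1.375, -1.25]
m = -1.3125, g(m) = -0.0374 (−); new bracket [-1.375, -1.3125]
m = -1.34375, g(m) = 0.3553 (+); new bracket [-1.34375, -1.3125]

-1.34375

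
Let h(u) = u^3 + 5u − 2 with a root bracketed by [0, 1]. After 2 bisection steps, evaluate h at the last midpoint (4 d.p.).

u = 0.5 gives h = 0.625, positive; keep [0, 0.5]
u = 0.25 gives h = -0.734375, negative; keep [0.25, 0.5]

-0.7344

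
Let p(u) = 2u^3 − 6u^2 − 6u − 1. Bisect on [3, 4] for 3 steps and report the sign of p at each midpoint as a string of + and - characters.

midpoint 3.5: p = -9.75 < 0 → [3.5, 4]
midpoint 3.75: p = -2.40625 < 0 → [3.75, 4]
midpoint 3.875: p = 2.027344 > 0 → [3.75, 3.875]

--+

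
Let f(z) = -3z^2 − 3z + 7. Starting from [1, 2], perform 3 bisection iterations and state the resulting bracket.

[1, 1.125]

midpoint 1.5: f = -4.25 < 0 → [1, 1.5]
midpoint 1.25: f = -1.4375 < 0 → [1, 1.25]
midpoint 1.125: f = -0.171875 < 0 → [1, 1.125]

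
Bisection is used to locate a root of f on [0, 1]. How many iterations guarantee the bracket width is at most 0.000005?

18

Width after n steps is 1/2^n. Need 2^n ≥ 1/0.000005 = 200000.
2^17 = 131072 < 200000 ≤ 2^18 = 262144, so n = 18.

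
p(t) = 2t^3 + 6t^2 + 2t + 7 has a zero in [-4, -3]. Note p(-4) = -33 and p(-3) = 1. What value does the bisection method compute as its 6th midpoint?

m = -3.5, p(m) = -12.25 (−); new bracket [-3.5, -3]
m = -3.25, p(m) = -4.78125 (−); new bracket [-3.25, -3]
m = -3.125, p(m) = -1.691406 (−); new bracket [-3.125, -3]
m = -3.0625, p(m) = -0.2974 (−); new bracket [-3.0625, -3]
m = -3.03125, p(m) = 0.3632 (+); new bracket [-3.0625, -3.03125]
m = -3.046875, p(m) = 0.0359 (+); new bracket [-3.0625, -3.046875]

-3.046875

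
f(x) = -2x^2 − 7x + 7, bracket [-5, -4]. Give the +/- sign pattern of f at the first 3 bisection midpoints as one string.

m = -4.5, f(m) = -2 (−); new bracket [-4.5, -4]
m = -4.25, f(m) = 0.625 (+); new bracket [-4.5, -4.25]
m = -4.375, f(m) = -0.65625 (−); new bracket [-4.375, -4.25]

-+-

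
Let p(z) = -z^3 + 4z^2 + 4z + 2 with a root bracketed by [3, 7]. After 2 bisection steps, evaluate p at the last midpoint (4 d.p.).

18.0000

midpoint 5: p = -3 < 0 → [3, 5]
midpoint 4: p = 18 > 0 → [4, 5]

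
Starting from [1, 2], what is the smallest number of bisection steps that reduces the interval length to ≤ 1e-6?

20

Width after n steps is 1/2^n. Need 2^n ≥ 1/1e-6 = 1000000.
2^19 = 524288 < 1000000 ≤ 2^20 = 1048576, so n = 20.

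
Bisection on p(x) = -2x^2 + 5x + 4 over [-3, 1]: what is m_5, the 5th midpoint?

x = -1 gives p = -3, negative; keep [-1, 1]
x = 0 gives p = 4, positive; keep [-1, 0]
x = -0.5 gives p = 1, positive; keep [-1, -0.5]
x = -0.75 gives p = -0.875, negative; keep [-0.75, -0.5]
x = -0.625 gives p = 0.0938, positive; keep [-0.75, -0.625]

-0.625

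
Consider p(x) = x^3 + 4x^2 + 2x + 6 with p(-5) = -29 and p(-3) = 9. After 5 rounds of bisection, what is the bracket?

m = -4, p(m) = -2 (−); new bracket [-4, -3]
m = -3.5, p(m) = 5.125 (+); new bracket [-4, -3.5]
m = -3.75, p(m) = 2.015625 (+); new bracket [-4, -3.75]
m = -3.875, p(m) = 0.127 (+); new bracket [-4, -3.875]
m = -3.9375, p(m) = -0.906 (−); new bracket [-3.9375, -3.875]

[-3.9375, -3.875]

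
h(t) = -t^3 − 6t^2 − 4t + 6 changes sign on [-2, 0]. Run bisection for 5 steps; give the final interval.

m = -1, h(m) = 5 (+); new bracket [-2, -1]
m = -1.5, h(m) = 1.875 (+); new bracket [-2, -1.5]
m = -1.75, h(m) = -0.015625 (−); new bracket [-1.75, -1.5]
m = -1.625, h(m) = 0.9473 (+); new bracket [-1.75, -1.625]
m = -1.6875, h(m) = 0.4695 (+); new bracket [-1.75, -1.6875]

[-1.75, -1.6875]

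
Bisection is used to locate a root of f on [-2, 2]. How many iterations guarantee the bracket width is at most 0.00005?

17

Width after n steps is 4/2^n. Need 2^n ≥ 4/0.00005 = 80000.
2^16 = 65536 < 80000 ≤ 2^17 = 131072, so n = 17.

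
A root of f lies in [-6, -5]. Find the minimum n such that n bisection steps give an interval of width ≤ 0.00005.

15

Width after n steps is 1/2^n. Need 2^n ≥ 1/0.00005 = 20000.
2^14 = 16384 < 20000 ≤ 2^15 = 32768, so n = 15.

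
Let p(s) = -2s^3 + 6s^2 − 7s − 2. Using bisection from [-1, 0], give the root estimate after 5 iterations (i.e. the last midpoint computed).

p(-0.5) = 3.25 > 0, so the root lies in [-0.5, 0]
p(-0.25) = 0.15625 > 0, so the root lies in [-0.25, 0]
p(-0.125) = -1.027344 < 0, so the root lies in [-0.25, -0.125]
p(-0.1875) = -0.4634 < 0, so the root lies in [-0.25, -0.1875]
p(-0.21875) = -0.1607 < 0, so the root lies in [-0.25, -0.21875]

-0.21875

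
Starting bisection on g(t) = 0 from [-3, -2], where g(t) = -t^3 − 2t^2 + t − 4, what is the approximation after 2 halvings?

g(-2.5) = -3.375 < 0, so the root lies in [-3, -2.5]
g(-2.75) = -1.078125 < 0, so the root lies in [-3, -2.75]

-2.75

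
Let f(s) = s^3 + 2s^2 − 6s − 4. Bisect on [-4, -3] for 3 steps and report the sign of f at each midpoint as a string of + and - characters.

-++

s = -3.5 gives f = -1.375, negative; keep [-3.5, -3]
s = -3.25 gives f = 2.296875, positive; keep [-3.5, -3.25]
s = -3.375 gives f = 0.587891, positive; keep [-3.5, -3.375]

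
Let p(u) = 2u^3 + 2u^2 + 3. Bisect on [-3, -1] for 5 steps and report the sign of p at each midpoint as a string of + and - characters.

m = -2, p(m) = -5 (−); new bracket [-2, -1]
m = -1.5, p(m) = 0.75 (+); new bracket [-2, -1.5]
m = -1.75, p(m) = -1.59375 (−); new bracket [-1.75, -1.5]
m = -1.625, p(m) = -0.3008 (−); new bracket [-1.625, -1.5]
m = -1.5625, p(m) = 0.2534 (+); new bracket [-1.625, -1.5625]

-+--+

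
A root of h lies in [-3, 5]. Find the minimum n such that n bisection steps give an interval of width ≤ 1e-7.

Width after n steps is 8/2^n. Need 2^n ≥ 8/1e-7 = 80000000.
2^26 = 67108864 < 80000000 ≤ 2^27 = 134217728, so n = 27.

27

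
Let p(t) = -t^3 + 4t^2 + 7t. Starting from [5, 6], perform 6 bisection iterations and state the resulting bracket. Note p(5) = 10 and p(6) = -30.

p(5.5) = -6.875 < 0, so the root lies in [5, 5.5]
p(5.25) = 2.296875 > 0, so the root lies in [5.25, 5.5]
p(5.375) = -2.099609 < 0, so the root lies in [5.25, 5.375]
p(5.3125) = 0.1453 > 0, so the root lies in [5.3125, 5.375]
p(5.34375) = -0.9654 < 0, so the root lies in [5.3125, 5.34375]
p(5.328125) = -0.4072 < 0, so the root lies in [5.3125, 5.328125]

[5.3125, 5.328125]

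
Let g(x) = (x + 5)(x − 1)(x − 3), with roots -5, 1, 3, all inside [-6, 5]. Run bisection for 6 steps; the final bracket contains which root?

-5

x = -0.5 gives g = 23.625, positive; keep [-6, -0.5]
x = -3.25 gives g = 46.484375, positive; keep [-6, -3.25]
x = -4.625 gives g = 16.083984, positive; keep [-6, -4.625]
x = -5.3125 gives g = -16.3977, negative; keep [-5.3125, -4.625]
x = -4.96875 gives g = 1.4864, positive; keep [-5.3125, -4.96875]
x = -5.140625 gives g = -7.0296, negative; keep [-5.140625, -4.96875]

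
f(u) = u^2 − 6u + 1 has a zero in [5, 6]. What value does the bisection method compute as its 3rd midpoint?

5.875

midpoint 5.5: f = -1.75 < 0 → [5.5, 6]
midpoint 5.75: f = -0.4375 < 0 → [5.75, 6]
midpoint 5.875: f = 0.265625 > 0 → [5.75, 5.875]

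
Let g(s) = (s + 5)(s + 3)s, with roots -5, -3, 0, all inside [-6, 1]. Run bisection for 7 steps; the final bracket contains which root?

0

m = -2.5, g(m) = -3.125 (−); new bracket [-2.5, 1]
m = -0.75, g(m) = -7.171875 (−); new bracket [-0.75, 1]
m = 0.125, g(m) = 2.001953 (+); new bracket [-0.75, 0.125]
m = -0.3125, g(m) = -3.9368 (−); new bracket [-0.3125, 0.125]
m = -0.09375, g(m) = -1.3368 (−); new bracket [-0.09375, 0.125]
m = 0.015625, g(m) = 0.2363 (+); new bracket [-0.09375, 0.015625]
m = -0.0390625, g(m) = -0.5738 (−); new bracket [-0.0390625, 0.015625]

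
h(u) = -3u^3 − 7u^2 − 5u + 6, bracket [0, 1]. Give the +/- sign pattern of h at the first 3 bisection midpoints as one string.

+--

m = 0.5, h(m) = 1.375 (+); new bracket [0.5, 1]
m = 0.75, h(m) = -2.953125 (−); new bracket [0.5, 0.75]
m = 0.625, h(m) = -0.591797 (−); new bracket [0.5, 0.625]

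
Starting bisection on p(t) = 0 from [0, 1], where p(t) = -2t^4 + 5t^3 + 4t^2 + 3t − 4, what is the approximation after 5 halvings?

0.59375

midpoint 0.5: p = -1 < 0 → [0.5, 1]
midpoint 0.75: p = 1.976562 > 0 → [0.5, 0.75]
midpoint 0.625: p = 0.353027 > 0 → [0.5, 0.625]
midpoint 0.5625: p = -0.3572 < 0 → [0.5625, 0.625]
midpoint 0.59375: p = -0.0106 < 0 → [0.59375, 0.625]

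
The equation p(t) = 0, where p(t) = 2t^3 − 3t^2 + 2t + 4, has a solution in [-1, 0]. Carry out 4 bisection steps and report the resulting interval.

p(-0.5) = 2 > 0, so the root lies in [-1, -0.5]
p(-0.75) = -0.03125 < 0, so the root lies in [-0.75, -0.5]
p(-0.625) = 1.089844 > 0, so the root lies in [-0.75, -0.625]
p(-0.6875) = 0.5571 > 0, so the root lies in [-0.75, -0.6875]

[-0.75, -0.6875]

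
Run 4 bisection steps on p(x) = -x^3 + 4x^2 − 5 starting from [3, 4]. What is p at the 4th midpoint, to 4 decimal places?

0.5525

midpoint 3.5: p = 1.125 > 0 → [3.5, 4]
midpoint 3.75: p = -1.484375 < 0 → [3.5, 3.75]
midpoint 3.625: p = -0.072266 < 0 → [3.5, 3.625]
midpoint 3.5625: p = 0.5525 > 0 → [3.5625, 3.625]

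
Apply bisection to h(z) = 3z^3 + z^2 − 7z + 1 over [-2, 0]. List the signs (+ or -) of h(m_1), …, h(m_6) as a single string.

+++---

h(-1) = 6 > 0, so the root lies in [-2, -1]
h(-1.5) = 3.625 > 0, so the root lies in [-2, -1.5]
h(-1.75) = 0.234375 > 0, so the root lies in [-2, -1.75]
h(-1.875) = -2.1348 < 0, so the root lies in [-1.875, -1.75]
h(-1.8125) = -0.8904 < 0, so the root lies in [-1.8125, -1.75]
h(-1.78125) = -0.3133 < 0, so the root lies in [-1.78125, -1.75]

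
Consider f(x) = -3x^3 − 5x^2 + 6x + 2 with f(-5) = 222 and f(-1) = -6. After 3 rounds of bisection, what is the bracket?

[-2.5, -2]

m = -3, f(m) = 20 (+); new bracket [-3, -1]
m = -2, f(m) = -6 (−); new bracket [-3, -2]
m = -2.5, f(m) = 2.625 (+); new bracket [-2.5, -2]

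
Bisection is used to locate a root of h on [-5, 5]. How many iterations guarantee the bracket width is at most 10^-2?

Width after n steps is 10/2^n. Need 2^n ≥ 10/10^-2 = 1000.
2^9 = 512 < 1000 ≤ 2^10 = 1024, so n = 10.

10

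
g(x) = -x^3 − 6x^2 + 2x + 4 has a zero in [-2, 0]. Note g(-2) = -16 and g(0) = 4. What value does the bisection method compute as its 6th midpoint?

-0.71875

midpoint -1: g = -3 < 0 → [-1, 0]
midpoint -0.5: g = 1.625 > 0 → [-1, -0.5]
midpoint -0.75: g = -0.453125 < 0 → [-0.75, -0.5]
midpoint -0.625: g = 0.6504 > 0 → [-0.75, -0.625]
midpoint -0.6875: g = 0.114 > 0 → [-0.75, -0.6875]
midpoint -0.71875: g = -0.1658 < 0 → [-0.71875, -0.6875]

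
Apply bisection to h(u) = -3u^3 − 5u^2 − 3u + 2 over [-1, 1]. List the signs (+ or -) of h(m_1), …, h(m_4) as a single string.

+-++

h(0) = 2 > 0, so the root lies in [0, 1]
h(0.5) = -1.125 < 0, so the root lies in [0, 0.5]
h(0.25) = 0.890625 > 0, so the root lies in [0.25, 0.5]
h(0.375) = 0.0137 > 0, so the root lies in [0.375, 0.5]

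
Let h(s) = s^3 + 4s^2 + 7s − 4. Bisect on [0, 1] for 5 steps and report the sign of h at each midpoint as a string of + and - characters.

midpoint 0.5: h = 0.625 > 0 → [0, 0.5]
midpoint 0.25: h = -1.984375 < 0 → [0.25, 0.5]
midpoint 0.375: h = -0.759766 < 0 → [0.375, 0.5]
midpoint 0.4375: h = -0.0881 < 0 → [0.4375, 0.5]
midpoint 0.46875: h = 0.2632 > 0 → [0.4375, 0.46875]

+---+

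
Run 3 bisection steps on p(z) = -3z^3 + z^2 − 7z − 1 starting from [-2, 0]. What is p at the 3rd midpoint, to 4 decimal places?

0.8594

p(-1) = 10 > 0, so the root lies in [-1, 0]
p(-0.5) = 3.125 > 0, so the root lies in [-0.5, 0]
p(-0.25) = 0.859375 > 0, so the root lies in [-0.25, 0]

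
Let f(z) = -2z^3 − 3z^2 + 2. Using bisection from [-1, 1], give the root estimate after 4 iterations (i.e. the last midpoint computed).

midpoint 0: f = 2 > 0 → [0, 1]
midpoint 0.5: f = 1 > 0 → [0.5, 1]
midpoint 0.75: f = -0.53125 < 0 → [0.5, 0.75]
midpoint 0.625: f = 0.3398 > 0 → [0.625, 0.75]

0.625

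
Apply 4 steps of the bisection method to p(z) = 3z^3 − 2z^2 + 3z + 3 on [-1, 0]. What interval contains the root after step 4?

[-0.625, -0.5625]

z = -0.5 gives p = 0.625, positive; keep [-1, -0.5]
z = -0.75 gives p = -1.640625, negative; keep [-0.75, -0.5]
z = -0.625 gives p = -0.388672, negative; keep [-0.625, -0.5]
z = -0.5625 gives p = 0.1458, positive; keep [-0.625, -0.5625]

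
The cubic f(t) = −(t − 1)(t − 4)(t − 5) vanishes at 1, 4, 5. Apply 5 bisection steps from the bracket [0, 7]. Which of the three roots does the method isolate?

f(3.5) = -1.875 < 0, so the root lies in [0, 3.5]
f(1.75) = -5.484375 < 0, so the root lies in [0, 1.75]
f(0.875) = 1.611328 > 0, so the root lies in [0.875, 1.75]
f(1.3125) = -3.0969 < 0, so the root lies in [0.875, 1.3125]
f(1.09375) = -1.0643 < 0, so the root lies in [0.875, 1.09375]

1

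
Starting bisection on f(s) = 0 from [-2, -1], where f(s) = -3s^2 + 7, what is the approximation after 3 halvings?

-1.625

m = -1.5, f(m) = 0.25 (+); new bracket [-2, -1.5]
m = -1.75, f(m) = -2.1875 (−); new bracket [-1.75, -1.5]
m = -1.625, f(m) = -0.921875 (−); new bracket [-1.625, -1.5]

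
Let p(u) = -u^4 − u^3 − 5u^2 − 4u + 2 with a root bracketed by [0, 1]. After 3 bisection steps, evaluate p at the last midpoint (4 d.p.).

p(0.5) = -1.4375 < 0, so the root lies in [0, 0.5]
p(0.25) = 0.667969 > 0, so the root lies in [0.25, 0.5]
p(0.375) = -0.275635 < 0, so the root lies in [0.25, 0.375]

-0.2756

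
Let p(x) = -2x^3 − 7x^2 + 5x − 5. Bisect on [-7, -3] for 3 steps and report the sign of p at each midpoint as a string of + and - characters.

p(-5) = 45 > 0, so the root lies in [-5, -3]
p(-4) = -9 < 0, so the root lies in [-5, -4]
p(-4.5) = 13 > 0, so the root lies in [-4.5, -4]

+-+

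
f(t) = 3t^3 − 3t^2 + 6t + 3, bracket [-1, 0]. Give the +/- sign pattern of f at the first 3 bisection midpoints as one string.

midpoint -0.5: f = -1.125 < 0 → [-0.5, 0]
midpoint -0.25: f = 1.265625 > 0 → [-0.5, -0.25]
midpoint -0.375: f = 0.169922 > 0 → [-0.5, -0.375]

-++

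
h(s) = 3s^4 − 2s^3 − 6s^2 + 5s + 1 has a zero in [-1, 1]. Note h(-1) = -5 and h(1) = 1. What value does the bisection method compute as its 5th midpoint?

-0.1875

m = 0, h(m) = 1 (+); new bracket [-1, 0]
m = -0.5, h(m) = -2.5625 (−); new bracket [-0.5, 0]
m = -0.25, h(m) = -0.582031 (−); new bracket [-0.25, 0]
m = -0.125, h(m) = 0.2859 (+); new bracket [-0.25, -0.125]
m = -0.1875, h(m) = -0.1315 (−); new bracket [-0.1875, -0.125]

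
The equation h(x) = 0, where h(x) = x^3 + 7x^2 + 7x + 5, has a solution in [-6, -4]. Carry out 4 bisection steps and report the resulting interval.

h(-5) = 20 > 0, so the root lies in [-6, -5]
h(-5.5) = 11.875 > 0, so the root lies in [-6, -5.5]
h(-5.75) = 6.078125 > 0, so the root lies in [-6, -5.75]
h(-5.875) = 2.7051 > 0, so the root lies in [-6, -5.875]

[-6, -5.875]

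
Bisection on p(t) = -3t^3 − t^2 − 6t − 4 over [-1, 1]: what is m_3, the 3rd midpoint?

p(0) = -4 < 0, so the root lies in [-1, 0]
p(-0.5) = -0.875 < 0, so the root lies in [-1, -0.5]
p(-0.75) = 1.203125 > 0, so the root lies in [-0.75, -0.5]

-0.75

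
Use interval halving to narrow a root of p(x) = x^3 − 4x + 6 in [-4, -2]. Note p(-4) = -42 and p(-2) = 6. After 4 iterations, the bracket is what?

[-2.625, -2.5]

m = -3, p(m) = -9 (−); new bracket [-3, -2]
m = -2.5, p(m) = 0.375 (+); new bracket [-3, -2.5]
m = -2.75, p(m) = -3.796875 (−); new bracket [-2.75, -2.5]
m = -2.625, p(m) = -1.5879 (−); new bracket [-2.625, -2.5]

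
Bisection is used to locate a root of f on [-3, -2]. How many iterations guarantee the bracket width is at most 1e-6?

20

Width after n steps is 1/2^n. Need 2^n ≥ 1/1e-6 = 1000000.
2^19 = 524288 < 1000000 ≤ 2^20 = 1048576, so n = 20.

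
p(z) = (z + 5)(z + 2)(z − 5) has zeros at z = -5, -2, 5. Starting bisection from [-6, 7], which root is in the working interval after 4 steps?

5

midpoint 0.5: p = -61.875 < 0 → [0.5, 7]
midpoint 3.75: p = -62.890625 < 0 → [3.75, 7]
midpoint 5.375: p = 28.693359 > 0 → [3.75, 5.375]
midpoint 4.5625: p = -27.4548 < 0 → [4.5625, 5.375]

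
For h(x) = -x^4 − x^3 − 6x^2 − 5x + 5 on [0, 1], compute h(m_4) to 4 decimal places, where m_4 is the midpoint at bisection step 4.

0.0110

midpoint 0.5: h = 0.8125 > 0 → [0.5, 1]
midpoint 0.75: h = -2.863281 < 0 → [0.5, 0.75]
midpoint 0.625: h = -0.865479 < 0 → [0.5, 0.625]
midpoint 0.5625: h = 0.011 > 0 → [0.5625, 0.625]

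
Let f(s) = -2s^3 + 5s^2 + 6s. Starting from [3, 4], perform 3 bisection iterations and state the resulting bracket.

[3.375, 3.5]

s = 3.5 gives f = -3.5, negative; keep [3, 3.5]
s = 3.25 gives f = 3.65625, positive; keep [3.25, 3.5]
s = 3.375 gives f = 0.316406, positive; keep [3.375, 3.5]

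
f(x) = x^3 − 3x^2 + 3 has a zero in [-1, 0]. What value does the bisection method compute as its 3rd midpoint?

midpoint -0.5: f = 2.125 > 0 → [-1, -0.5]
midpoint -0.75: f = 0.890625 > 0 → [-1, -0.75]
midpoint -0.875: f = 0.033203 > 0 → [-1, -0.875]

-0.875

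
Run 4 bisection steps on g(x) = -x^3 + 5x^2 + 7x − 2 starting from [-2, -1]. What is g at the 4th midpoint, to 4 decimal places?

g(-1.5) = 2.125 > 0, so the root lies in [-1.5, -1]
g(-1.25) = -0.984375 < 0, so the root lies in [-1.5, -1.25]
g(-1.375) = 0.427734 > 0, so the root lies in [-1.375, -1.25]
g(-1.3125) = -0.3132 < 0, so the root lies in [-1.375, -1.3125]

-0.3132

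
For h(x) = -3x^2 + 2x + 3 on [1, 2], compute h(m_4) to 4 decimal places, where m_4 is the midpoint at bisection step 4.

h(1.5) = -0.75 < 0, so the root lies in [1, 1.5]
h(1.25) = 0.8125 > 0, so the root lies in [1.25, 1.5]
h(1.375) = 0.078125 > 0, so the root lies in [1.375, 1.5]
h(1.4375) = -0.3242 < 0, so the root lies in [1.375, 1.4375]

-0.3242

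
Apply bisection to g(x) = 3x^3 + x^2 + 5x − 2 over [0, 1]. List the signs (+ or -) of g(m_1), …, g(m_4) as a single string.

midpoint 0.5: g = 1.125 > 0 → [0, 0.5]
midpoint 0.25: g = -0.640625 < 0 → [0.25, 0.5]
midpoint 0.375: g = 0.173828 > 0 → [0.25, 0.375]
midpoint 0.3125: g = -0.2483 < 0 → [0.3125, 0.375]

+-+-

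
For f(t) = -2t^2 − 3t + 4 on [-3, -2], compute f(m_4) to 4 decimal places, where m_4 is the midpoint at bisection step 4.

0.2422

t = -2.5 gives f = -1, negative; keep [-2.5, -2]
t = -2.25 gives f = 0.625, positive; keep [-2.5, -2.25]
t = -2.375 gives f = -0.15625, negative; keep [-2.375, -2.25]
t = -2.3125 gives f = 0.2422, positive; keep [-2.375, -2.3125]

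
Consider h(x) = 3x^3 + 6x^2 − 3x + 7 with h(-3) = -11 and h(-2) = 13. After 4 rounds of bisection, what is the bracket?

midpoint -2.5: h = 5.125 > 0 → [-3, -2.5]
midpoint -2.75: h = -1.765625 < 0 → [-2.75, -2.5]
midpoint -2.625: h = 1.955078 > 0 → [-2.75, -2.625]
midpoint -2.6875: h = 0.1658 > 0 → [-2.75, -2.6875]

[-2.75, -2.6875]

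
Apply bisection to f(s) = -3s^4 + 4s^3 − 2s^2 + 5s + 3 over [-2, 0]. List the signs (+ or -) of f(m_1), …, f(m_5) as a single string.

--++-

s = -1 gives f = -11, negative; keep [-1, 0]
s = -0.5 gives f = -0.6875, negative; keep [-0.5, 0]
s = -0.25 gives f = 1.550781, positive; keep [-0.5, -0.25]
s = -0.375 gives f = 0.5735, positive; keep [-0.5, -0.375]
s = -0.4375 gives f = -0.0152, negative; keep [-0.4375, -0.375]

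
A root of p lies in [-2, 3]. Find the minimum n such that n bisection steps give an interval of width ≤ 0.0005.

14

Width after n steps is 5/2^n. Need 2^n ≥ 5/0.0005 = 10000.
2^13 = 8192 < 10000 ≤ 2^14 = 16384, so n = 14.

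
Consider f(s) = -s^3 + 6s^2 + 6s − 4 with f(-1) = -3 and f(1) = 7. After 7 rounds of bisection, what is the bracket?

s = 0 gives f = -4, negative; keep [0, 1]
s = 0.5 gives f = 0.375, positive; keep [0, 0.5]
s = 0.25 gives f = -2.140625, negative; keep [0.25, 0.5]
s = 0.375 gives f = -0.959, negative; keep [0.375, 0.5]
s = 0.4375 gives f = -0.3103, negative; keep [0.4375, 0.5]
s = 0.46875 gives f = 0.0279, positive; keep [0.4375, 0.46875]
s = 0.453125 gives f = -0.1424, negative; keep [0.453125, 0.46875]

[0.453125, 0.46875]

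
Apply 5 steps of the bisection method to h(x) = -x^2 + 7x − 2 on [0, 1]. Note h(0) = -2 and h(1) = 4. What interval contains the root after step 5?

[0.28125, 0.3125]

x = 0.5 gives h = 1.25, positive; keep [0, 0.5]
x = 0.25 gives h = -0.3125, negative; keep [0.25, 0.5]
x = 0.375 gives h = 0.484375, positive; keep [0.25, 0.375]
x = 0.3125 gives h = 0.0898, positive; keep [0.25, 0.3125]
x = 0.28125 gives h = -0.1104, negative; keep [0.28125, 0.3125]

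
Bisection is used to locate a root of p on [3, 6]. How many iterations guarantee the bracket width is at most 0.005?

Width after n steps is 3/2^n. Need 2^n ≥ 3/0.005 = 600.
2^9 = 512 < 600 ≤ 2^10 = 1024, so n = 10.

10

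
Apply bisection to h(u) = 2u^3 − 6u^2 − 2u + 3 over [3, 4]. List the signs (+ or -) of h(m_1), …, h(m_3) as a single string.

h(3.5) = 8.25 > 0, so the root lies in [3, 3.5]
h(3.25) = 1.78125 > 0, so the root lies in [3, 3.25]
h(3.125) = -0.808594 < 0, so the root lies in [3.125, 3.25]

++-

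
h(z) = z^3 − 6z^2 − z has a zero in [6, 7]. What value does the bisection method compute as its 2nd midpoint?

h(6.5) = 14.625 > 0, so the root lies in [6, 6.5]
h(6.25) = 3.515625 > 0, so the root lies in [6, 6.25]

6.25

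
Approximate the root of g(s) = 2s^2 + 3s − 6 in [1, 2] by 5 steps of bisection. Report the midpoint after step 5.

midpoint 1.5: g = 3 > 0 → [1, 1.5]
midpoint 1.25: g = 0.875 > 0 → [1, 1.25]
midpoint 1.125: g = -0.09375 < 0 → [1.125, 1.25]
midpoint 1.1875: g = 0.3828 > 0 → [1.125, 1.1875]
midpoint 1.15625: g = 0.1426 > 0 → [1.125, 1.15625]

1.15625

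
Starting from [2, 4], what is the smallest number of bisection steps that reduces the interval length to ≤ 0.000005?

Width after n steps is 2/2^n. Need 2^n ≥ 2/0.000005 = 400000.
2^18 = 262144 < 400000 ≤ 2^19 = 524288, so n = 19.

19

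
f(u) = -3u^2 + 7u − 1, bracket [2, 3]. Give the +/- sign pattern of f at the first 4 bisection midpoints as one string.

u = 2.5 gives f = -2.25, negative; keep [2, 2.5]
u = 2.25 gives f = -0.4375, negative; keep [2, 2.25]
u = 2.125 gives f = 0.328125, positive; keep [2.125, 2.25]
u = 2.1875 gives f = -0.043, negative; keep [2.125, 2.1875]

--+-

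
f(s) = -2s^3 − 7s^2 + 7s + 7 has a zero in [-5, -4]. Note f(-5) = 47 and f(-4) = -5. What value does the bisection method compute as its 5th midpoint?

midpoint -4.5: f = 16 > 0 → [-4.5, -4]
midpoint -4.25: f = 4.34375 > 0 → [-4.25, -4]
midpoint -4.125: f = -0.605469 < 0 → [-4.25, -4.125]
midpoint -4.1875: f = 1.7983 > 0 → [-4.1875, -4.125]
midpoint -4.15625: f = 0.5789 > 0 → [-4.15625, -4.125]

-4.15625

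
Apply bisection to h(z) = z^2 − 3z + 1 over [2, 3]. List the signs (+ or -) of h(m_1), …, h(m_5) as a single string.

-++--

midpoint 2.5: h = -0.25 < 0 → [2.5, 3]
midpoint 2.75: h = 0.3125 > 0 → [2.5, 2.75]
midpoint 2.625: h = 0.015625 > 0 → [2.5, 2.625]
midpoint 2.5625: h = -0.1211 < 0 → [2.5625, 2.625]
midpoint 2.59375: h = -0.0537 < 0 → [2.59375, 2.625]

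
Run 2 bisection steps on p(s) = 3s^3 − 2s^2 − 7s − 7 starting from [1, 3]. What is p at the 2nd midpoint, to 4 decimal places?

p(2) = -5 < 0, so the root lies in [2, 3]
p(2.5) = 9.875 > 0, so the root lies in [2, 2.5]

9.8750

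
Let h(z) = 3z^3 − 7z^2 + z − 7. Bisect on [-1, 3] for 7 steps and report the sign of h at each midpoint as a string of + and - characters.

---+++-

z = 1 gives h = -10, negative; keep [1, 3]
z = 2 gives h = -9, negative; keep [2, 3]
z = 2.5 gives h = -1.375, negative; keep [2.5, 3]
z = 2.75 gives h = 5.2031, positive; keep [2.5, 2.75]
z = 2.625 gives h = 1.6543, positive; keep [2.5, 2.625]
z = 2.5625 gives h = 0.0769, positive; keep [2.5, 2.5625]
z = 2.53125 gives h = -0.6645, negative; keep [2.53125, 2.5625]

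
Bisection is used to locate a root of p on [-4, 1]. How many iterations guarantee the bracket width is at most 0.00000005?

Width after n steps is 5/2^n. Need 2^n ≥ 5/0.00000005 = 100000000.
2^26 = 67108864 < 100000000 ≤ 2^27 = 134217728, so n = 27.

27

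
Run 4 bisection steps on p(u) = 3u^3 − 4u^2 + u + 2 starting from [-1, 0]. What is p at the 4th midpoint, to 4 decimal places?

u = -0.5 gives p = 0.125, positive; keep [-1, -0.5]
u = -0.75 gives p = -2.265625, negative; keep [-0.75, -0.5]
u = -0.625 gives p = -0.919922, negative; keep [-0.625, -0.5]
u = -0.5625 gives p = -0.3621, negative; keep [-0.5625, -0.5]

-0.3621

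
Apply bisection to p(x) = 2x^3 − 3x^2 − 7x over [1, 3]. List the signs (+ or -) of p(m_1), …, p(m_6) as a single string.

x = 2 gives p = -10, negative; keep [2, 3]
x = 2.5 gives p = -5, negative; keep [2.5, 3]
x = 2.75 gives p = -0.34375, negative; keep [2.75, 3]
x = 2.875 gives p = 2.6055, positive; keep [2.75, 2.875]
x = 2.8125 gives p = 1.0767, positive; keep [2.75, 2.8125]
x = 2.78125 gives p = 0.3531, positive; keep [2.75, 2.78125]

---+++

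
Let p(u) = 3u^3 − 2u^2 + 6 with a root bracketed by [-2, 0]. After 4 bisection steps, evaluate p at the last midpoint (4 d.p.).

-0.8027

midpoint -1: p = 1 > 0 → [-2, -1]
midpoint -1.5: p = -8.625 < 0 → [-1.5, -1]
midpoint -1.25: p = -2.984375 < 0 → [-1.25, -1]
midpoint -1.125: p = -0.8027 < 0 → [-1.125, -1]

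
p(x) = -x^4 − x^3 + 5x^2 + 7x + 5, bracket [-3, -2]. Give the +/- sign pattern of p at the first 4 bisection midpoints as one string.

-+--

m = -2.5, p(m) = -4.6875 (−); new bracket [-2.5, -2]
m = -2.25, p(m) = 0.324219 (+); new bracket [-2.5, -2.25]
m = -2.375, p(m) = -1.842041 (−); new bracket [-2.375, -2.25]
m = -2.3125, p(m) = -0.6802 (−); new bracket [-2.3125, -2.25]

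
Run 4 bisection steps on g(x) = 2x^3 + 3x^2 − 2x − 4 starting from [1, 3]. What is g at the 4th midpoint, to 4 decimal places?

0.3945

g(2) = 20 > 0, so the root lies in [1, 2]
g(1.5) = 6.5 > 0, so the root lies in [1, 1.5]
g(1.25) = 2.09375 > 0, so the root lies in [1, 1.25]
g(1.125) = 0.3945 > 0, so the root lies in [1, 1.125]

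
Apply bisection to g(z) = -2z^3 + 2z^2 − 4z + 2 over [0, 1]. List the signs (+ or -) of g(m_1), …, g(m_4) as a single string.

midpoint 0.5: g = 0.25 > 0 → [0.5, 1]
midpoint 0.75: g = -0.71875 < 0 → [0.5, 0.75]
midpoint 0.625: g = -0.207031 < 0 → [0.5, 0.625]
midpoint 0.5625: g = 0.0269 > 0 → [0.5625, 0.625]

+--+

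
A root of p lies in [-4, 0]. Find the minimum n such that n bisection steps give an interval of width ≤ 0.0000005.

Width after n steps is 4/2^n. Need 2^n ≥ 4/0.0000005 = 8000000.
2^22 = 4194304 < 8000000 ≤ 2^23 = 8388608, so n = 23.

23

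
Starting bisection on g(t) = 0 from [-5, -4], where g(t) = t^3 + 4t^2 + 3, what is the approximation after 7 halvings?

m = -4.5, g(m) = -7.125 (−); new bracket [-4.5, -4]
m = -4.25, g(m) = -1.515625 (−); new bracket [-4.25, -4]
m = -4.125, g(m) = 0.873047 (+); new bracket [-4.25, -4.125]
m = -4.1875, g(m) = -0.2878 (−); new bracket [-4.1875, -4.125]
m = -4.15625, g(m) = 0.3009 (+); new bracket [-4.1875, -4.15625]
m = -4.171875, g(m) = 0.0086 (+); new bracket [-4.1875, -4.171875]
m = -4.1796875, g(m) = -0.1391 (−); new bracket [-4.1796875, -4.171875]

-4.1796875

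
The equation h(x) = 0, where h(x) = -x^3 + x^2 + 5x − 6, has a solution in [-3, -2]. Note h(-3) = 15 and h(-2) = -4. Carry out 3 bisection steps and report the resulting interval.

x = -2.5 gives h = 3.375, positive; keep [-2.5, -2]
x = -2.25 gives h = -0.796875, negative; keep [-2.5, -2.25]
x = -2.375 gives h = 1.162109, positive; keep [-2.375, -2.25]

[-2.375, -2.25]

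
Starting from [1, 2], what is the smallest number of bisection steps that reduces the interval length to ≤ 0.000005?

18

Width after n steps is 1/2^n. Need 2^n ≥ 1/0.000005 = 200000.
2^17 = 131072 < 200000 ≤ 2^18 = 262144, so n = 18.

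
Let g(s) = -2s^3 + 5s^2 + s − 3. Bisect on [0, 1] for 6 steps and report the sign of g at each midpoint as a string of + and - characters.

--++--

g(0.5) = -1.5 < 0, so the root lies in [0.5, 1]
g(0.75) = -0.28125 < 0, so the root lies in [0.75, 1]
g(0.875) = 0.363281 > 0, so the root lies in [0.75, 0.875]
g(0.8125) = 0.0405 > 0, so the root lies in [0.75, 0.8125]
g(0.78125) = -0.1207 < 0, so the root lies in [0.78125, 0.8125]
g(0.796875) = -0.0401 < 0, so the root lies in [0.796875, 0.8125]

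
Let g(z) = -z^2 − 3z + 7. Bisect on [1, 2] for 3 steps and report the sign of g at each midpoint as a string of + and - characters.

+--

m = 1.5, g(m) = 0.25 (+); new bracket [1.5, 2]
m = 1.75, g(m) = -1.3125 (−); new bracket [1.5, 1.75]
m = 1.625, g(m) = -0.515625 (−); new bracket [1.5, 1.625]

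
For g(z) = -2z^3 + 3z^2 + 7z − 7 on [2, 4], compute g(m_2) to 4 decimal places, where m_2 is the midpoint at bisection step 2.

g(3) = -13 < 0, so the root lies in [2, 3]
g(2.5) = -2 < 0, so the root lies in [2, 2.5]

-2.0000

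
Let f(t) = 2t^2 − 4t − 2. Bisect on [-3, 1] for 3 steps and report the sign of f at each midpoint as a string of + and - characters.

midpoint -1: f = 4 > 0 → [-1, 1]
midpoint 0: f = -2 < 0 → [-1, 0]
midpoint -0.5: f = 0.5 > 0 → [-0.5, 0]

+-+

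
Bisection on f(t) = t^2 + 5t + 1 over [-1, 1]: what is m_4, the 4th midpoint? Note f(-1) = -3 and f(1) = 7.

midpoint 0: f = 1 > 0 → [-1, 0]
midpoint -0.5: f = -1.25 < 0 → [-0.5, 0]
midpoint -0.25: f = -0.1875 < 0 → [-0.25, 0]
midpoint -0.125: f = 0.3906 > 0 → [-0.25, -0.125]

-0.125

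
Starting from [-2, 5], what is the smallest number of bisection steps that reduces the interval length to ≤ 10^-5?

20

Width after n steps is 7/2^n. Need 2^n ≥ 7/10^-5 = 700000.
2^19 = 524288 < 700000 ≤ 2^20 = 1048576, so n = 20.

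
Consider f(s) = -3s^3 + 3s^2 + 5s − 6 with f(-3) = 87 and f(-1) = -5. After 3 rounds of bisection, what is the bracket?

f(-2) = 20 > 0, so the root lies in [-2, -1]
f(-1.5) = 3.375 > 0, so the root lies in [-1.5, -1]
f(-1.25) = -1.703125 < 0, so the root lies in [-1.5, -1.25]

[-1.5, -1.25]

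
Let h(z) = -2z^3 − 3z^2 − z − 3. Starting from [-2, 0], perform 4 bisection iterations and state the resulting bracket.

[-1.75, -1.625]

h(-1) = -3 < 0, so the root lies in [-2, -1]
h(-1.5) = -1.5 < 0, so the root lies in [-2, -1.5]
h(-1.75) = 0.28125 > 0, so the root lies in [-1.75, -1.5]
h(-1.625) = -0.7148 < 0, so the root lies in [-1.75, -1.625]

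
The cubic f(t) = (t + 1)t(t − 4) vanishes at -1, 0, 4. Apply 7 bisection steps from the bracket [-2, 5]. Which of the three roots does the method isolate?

4

midpoint 1.5: f = -9.375 < 0 → [1.5, 5]
midpoint 3.25: f = -10.359375 < 0 → [3.25, 5]
midpoint 4.125: f = 2.642578 > 0 → [3.25, 4.125]
midpoint 3.6875: f = -5.4016 < 0 → [3.6875, 4.125]
midpoint 3.90625: f = -1.7967 < 0 → [3.90625, 4.125]
midpoint 4.015625: f = 0.3147 > 0 → [3.90625, 4.015625]
midpoint 3.9609375: f = -0.7676 < 0 → [3.9609375, 4.015625]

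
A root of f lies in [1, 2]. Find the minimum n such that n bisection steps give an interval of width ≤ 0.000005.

Width after n steps is 1/2^n. Need 2^n ≥ 1/0.000005 = 200000.
2^17 = 131072 < 200000 ≤ 2^18 = 262144, so n = 18.

18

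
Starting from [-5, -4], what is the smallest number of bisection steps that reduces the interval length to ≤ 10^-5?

Width after n steps is 1/2^n. Need 2^n ≥ 1/10^-5 = 100000.
2^16 = 65536 < 100000 ≤ 2^17 = 131072, so n = 17.

17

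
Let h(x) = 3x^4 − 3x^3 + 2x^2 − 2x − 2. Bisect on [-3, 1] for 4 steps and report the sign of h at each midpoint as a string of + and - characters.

+-+-

midpoint -1: h = 8 > 0 → [-1, 1]
midpoint 0: h = -2 < 0 → [-1, 0]
midpoint -0.5: h = 0.0625 > 0 → [-0.5, 0]
midpoint -0.25: h = -1.3164 < 0 → [-0.5, -0.25]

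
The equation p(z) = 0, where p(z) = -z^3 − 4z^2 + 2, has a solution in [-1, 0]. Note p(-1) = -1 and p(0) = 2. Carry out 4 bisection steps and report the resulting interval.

[-0.8125, -0.75]

m = -0.5, p(m) = 1.125 (+); new bracket [-1, -0.5]
m = -0.75, p(m) = 0.171875 (+); new bracket [-1, -0.75]
m = -0.875, p(m) = -0.392578 (−); new bracket [-0.875, -0.75]
m = -0.8125, p(m) = -0.1042 (−); new bracket [-0.8125, -0.75]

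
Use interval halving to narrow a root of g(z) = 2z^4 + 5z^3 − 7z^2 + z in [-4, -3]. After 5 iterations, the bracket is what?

[-3.53125, -3.5]

g(-3.5) = -3.5 < 0, so the root lies in [-4, -3.5]
g(-3.75) = 29.648438 > 0, so the root lies in [-3.75, -3.5]
g(-3.625) = 11.568848 > 0, so the root lies in [-3.625, -3.5]
g(-3.5625) = 3.6756 > 0, so the root lies in [-3.5625, -3.5]
g(-3.53125) = 0.0002 > 0, so the root lies in [-3.53125, -3.5]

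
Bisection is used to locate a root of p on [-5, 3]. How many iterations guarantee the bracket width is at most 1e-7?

27

Width after n steps is 8/2^n. Need 2^n ≥ 8/1e-7 = 80000000.
2^26 = 67108864 < 80000000 ≤ 2^27 = 134217728, so n = 27.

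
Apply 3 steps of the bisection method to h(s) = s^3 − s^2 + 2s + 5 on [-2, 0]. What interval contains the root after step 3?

[-1.25, -1]

m = -1, h(m) = 1 (+); new bracket [-2, -1]
m = -1.5, h(m) = -3.625 (−); new bracket [-1.5, -1]
m = -1.25, h(m) = -1.015625 (−); new bracket [-1.25, -1]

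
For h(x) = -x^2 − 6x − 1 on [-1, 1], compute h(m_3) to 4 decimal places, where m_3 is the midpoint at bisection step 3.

0.4375

midpoint 0: h = -1 < 0 → [-1, 0]
midpoint -0.5: h = 1.75 > 0 → [-0.5, 0]
midpoint -0.25: h = 0.4375 > 0 → [-0.25, 0]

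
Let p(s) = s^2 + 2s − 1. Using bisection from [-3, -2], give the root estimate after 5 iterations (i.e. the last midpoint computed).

p(-2.5) = 0.25 > 0, so the root lies in [-2.5, -2]
p(-2.25) = -0.4375 < 0, so the root lies in [-2.5, -2.25]
p(-2.375) = -0.109375 < 0, so the root lies in [-2.5, -2.375]
p(-2.4375) = 0.0664 > 0, so the root lies in [-2.4375, -2.375]
p(-2.40625) = -0.0225 < 0, so the root lies in [-2.4375, -2.40625]

-2.40625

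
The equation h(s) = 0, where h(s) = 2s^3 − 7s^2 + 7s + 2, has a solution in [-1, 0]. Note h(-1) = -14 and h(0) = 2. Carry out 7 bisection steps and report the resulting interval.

[-0.234375, -0.2265625]

s = -0.5 gives h = -3.5, negative; keep [-0.5, 0]
s = -0.25 gives h = -0.21875, negative; keep [-0.25, 0]
s = -0.125 gives h = 1.011719, positive; keep [-0.25, -0.125]
s = -0.1875 gives h = 0.4282, positive; keep [-0.25, -0.1875]
s = -0.21875 gives h = 0.1129, positive; keep [-0.25, -0.21875]
s = -0.234375 gives h = -0.0509, negative; keep [-0.234375, -0.21875]
s = -0.2265625 gives h = 0.0315, positive; keep [-0.234375, -0.2265625]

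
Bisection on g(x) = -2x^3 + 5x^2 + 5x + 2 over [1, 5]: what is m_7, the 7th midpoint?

3.34375

g(3) = 8 > 0, so the root lies in [3, 5]
g(4) = -26 < 0, so the root lies in [3, 4]
g(3.5) = -5 < 0, so the root lies in [3, 3.5]
g(3.25) = 2.4062 > 0, so the root lies in [3.25, 3.5]
g(3.375) = -1.0586 < 0, so the root lies in [3.25, 3.375]
g(3.3125) = 0.7319 > 0, so the root lies in [3.3125, 3.375]
g(3.34375) = -0.1486 < 0, so the root lies in [3.3125, 3.34375]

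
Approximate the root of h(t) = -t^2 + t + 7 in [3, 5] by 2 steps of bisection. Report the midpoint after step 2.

3.5

midpoint 4: h = -5 < 0 → [3, 4]
midpoint 3.5: h = -1.75 < 0 → [3, 3.5]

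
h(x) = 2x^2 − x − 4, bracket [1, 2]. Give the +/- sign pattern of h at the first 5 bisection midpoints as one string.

-+-+-

m = 1.5, h(m) = -1 (−); new bracket [1.5, 2]
m = 1.75, h(m) = 0.375 (+); new bracket [1.5, 1.75]
m = 1.625, h(m) = -0.34375 (−); new bracket [1.625, 1.75]
m = 1.6875, h(m) = 0.0078 (+); new bracket [1.625, 1.6875]
m = 1.65625, h(m) = -0.1699 (−); new bracket [1.65625, 1.6875]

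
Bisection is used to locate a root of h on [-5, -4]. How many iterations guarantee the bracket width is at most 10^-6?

Width after n steps is 1/2^n. Need 2^n ≥ 1/10^-6 = 1000000.
2^19 = 524288 < 1000000 ≤ 2^20 = 1048576, so n = 20.

20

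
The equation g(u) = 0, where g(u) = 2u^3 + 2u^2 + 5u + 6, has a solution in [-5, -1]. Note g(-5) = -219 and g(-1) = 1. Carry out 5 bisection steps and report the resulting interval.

midpoint -3: g = -45 < 0 → [-3, -1]
midpoint -2: g = -12 < 0 → [-2, -1]
midpoint -1.5: g = -3.75 < 0 → [-1.5, -1]
midpoint -1.25: g = -1.0312 < 0 → [-1.25, -1]
midpoint -1.125: g = 0.0586 > 0 → [-1.25, -1.125]

[-1.25, -1.125]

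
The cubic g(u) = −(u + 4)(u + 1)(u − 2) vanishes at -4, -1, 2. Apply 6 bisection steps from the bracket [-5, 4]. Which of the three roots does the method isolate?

u = -0.5 gives g = 4.375, positive; keep [-0.5, 4]
u = 1.75 gives g = 3.953125, positive; keep [1.75, 4]
u = 2.875 gives g = -23.310547, negative; keep [1.75, 2.875]
u = 2.3125 gives g = -6.5344, negative; keep [1.75, 2.3125]
u = 2.03125 gives g = -0.5713, negative; keep [1.75, 2.03125]
u = 1.890625 gives g = 1.8624, positive; keep [1.890625, 2.03125]

2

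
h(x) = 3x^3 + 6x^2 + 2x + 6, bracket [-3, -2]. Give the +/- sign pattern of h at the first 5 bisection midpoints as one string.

midpoint -2.5: h = -8.375 < 0 → [-2.5, -2]
midpoint -2.25: h = -2.296875 < 0 → [-2.25, -2]
midpoint -2.125: h = 0.056641 > 0 → [-2.25, -2.125]
midpoint -2.1875: h = -1.0667 < 0 → [-2.1875, -2.125]
midpoint -2.15625: h = -0.4919 < 0 → [-2.15625, -2.125]

--+--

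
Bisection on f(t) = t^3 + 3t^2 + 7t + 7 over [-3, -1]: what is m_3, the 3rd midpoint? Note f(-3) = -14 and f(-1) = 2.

-1.25

t = -2 gives f = -3, negative; keep [-2, -1]
t = -1.5 gives f = -0.125, negative; keep [-1.5, -1]
t = -1.25 gives f = 0.984375, positive; keep [-1.5, -1.25]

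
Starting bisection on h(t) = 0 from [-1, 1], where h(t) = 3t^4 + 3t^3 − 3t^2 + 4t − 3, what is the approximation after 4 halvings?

0.625

m = 0, h(m) = -3 (−); new bracket [0, 1]
m = 0.5, h(m) = -1.1875 (−); new bracket [0.5, 1]
m = 0.75, h(m) = 0.527344 (+); new bracket [0.5, 0.75]
m = 0.625, h(m) = -0.4817 (−); new bracket [0.625, 0.75]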